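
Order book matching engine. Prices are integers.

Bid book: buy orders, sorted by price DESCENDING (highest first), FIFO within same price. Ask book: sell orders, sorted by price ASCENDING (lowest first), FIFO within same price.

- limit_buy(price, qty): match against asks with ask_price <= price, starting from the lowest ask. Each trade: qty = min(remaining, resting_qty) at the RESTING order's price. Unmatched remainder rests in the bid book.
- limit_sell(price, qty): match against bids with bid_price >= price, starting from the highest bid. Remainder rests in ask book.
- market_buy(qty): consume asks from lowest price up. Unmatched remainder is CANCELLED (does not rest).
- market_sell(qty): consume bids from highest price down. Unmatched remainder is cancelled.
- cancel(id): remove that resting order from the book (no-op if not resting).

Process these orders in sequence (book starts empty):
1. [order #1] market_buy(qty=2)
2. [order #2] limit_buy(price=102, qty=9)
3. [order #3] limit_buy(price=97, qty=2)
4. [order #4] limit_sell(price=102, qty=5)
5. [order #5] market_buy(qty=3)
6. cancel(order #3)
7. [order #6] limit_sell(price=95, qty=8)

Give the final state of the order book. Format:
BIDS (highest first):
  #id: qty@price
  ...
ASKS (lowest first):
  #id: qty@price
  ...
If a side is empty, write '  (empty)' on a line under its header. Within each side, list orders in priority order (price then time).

After op 1 [order #1] market_buy(qty=2): fills=none; bids=[-] asks=[-]
After op 2 [order #2] limit_buy(price=102, qty=9): fills=none; bids=[#2:9@102] asks=[-]
After op 3 [order #3] limit_buy(price=97, qty=2): fills=none; bids=[#2:9@102 #3:2@97] asks=[-]
After op 4 [order #4] limit_sell(price=102, qty=5): fills=#2x#4:5@102; bids=[#2:4@102 #3:2@97] asks=[-]
After op 5 [order #5] market_buy(qty=3): fills=none; bids=[#2:4@102 #3:2@97] asks=[-]
After op 6 cancel(order #3): fills=none; bids=[#2:4@102] asks=[-]
After op 7 [order #6] limit_sell(price=95, qty=8): fills=#2x#6:4@102; bids=[-] asks=[#6:4@95]

Answer: BIDS (highest first):
  (empty)
ASKS (lowest first):
  #6: 4@95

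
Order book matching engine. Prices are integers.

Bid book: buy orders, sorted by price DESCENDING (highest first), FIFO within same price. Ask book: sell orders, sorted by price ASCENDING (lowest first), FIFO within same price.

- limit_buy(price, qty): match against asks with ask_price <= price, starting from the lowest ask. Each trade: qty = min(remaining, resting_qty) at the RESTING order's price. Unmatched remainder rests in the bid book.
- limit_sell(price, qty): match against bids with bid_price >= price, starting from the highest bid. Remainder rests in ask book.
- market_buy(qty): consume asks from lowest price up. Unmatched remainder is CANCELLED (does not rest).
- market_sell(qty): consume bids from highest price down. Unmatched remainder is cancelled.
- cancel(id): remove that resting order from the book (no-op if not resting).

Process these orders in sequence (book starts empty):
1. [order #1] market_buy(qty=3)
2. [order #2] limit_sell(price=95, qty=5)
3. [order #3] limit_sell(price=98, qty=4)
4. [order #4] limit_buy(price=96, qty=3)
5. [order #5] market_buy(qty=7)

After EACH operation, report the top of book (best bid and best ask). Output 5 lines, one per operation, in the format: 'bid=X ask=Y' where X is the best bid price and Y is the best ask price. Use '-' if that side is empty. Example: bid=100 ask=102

After op 1 [order #1] market_buy(qty=3): fills=none; bids=[-] asks=[-]
After op 2 [order #2] limit_sell(price=95, qty=5): fills=none; bids=[-] asks=[#2:5@95]
After op 3 [order #3] limit_sell(price=98, qty=4): fills=none; bids=[-] asks=[#2:5@95 #3:4@98]
After op 4 [order #4] limit_buy(price=96, qty=3): fills=#4x#2:3@95; bids=[-] asks=[#2:2@95 #3:4@98]
After op 5 [order #5] market_buy(qty=7): fills=#5x#2:2@95 #5x#3:4@98; bids=[-] asks=[-]

Answer: bid=- ask=-
bid=- ask=95
bid=- ask=95
bid=- ask=95
bid=- ask=-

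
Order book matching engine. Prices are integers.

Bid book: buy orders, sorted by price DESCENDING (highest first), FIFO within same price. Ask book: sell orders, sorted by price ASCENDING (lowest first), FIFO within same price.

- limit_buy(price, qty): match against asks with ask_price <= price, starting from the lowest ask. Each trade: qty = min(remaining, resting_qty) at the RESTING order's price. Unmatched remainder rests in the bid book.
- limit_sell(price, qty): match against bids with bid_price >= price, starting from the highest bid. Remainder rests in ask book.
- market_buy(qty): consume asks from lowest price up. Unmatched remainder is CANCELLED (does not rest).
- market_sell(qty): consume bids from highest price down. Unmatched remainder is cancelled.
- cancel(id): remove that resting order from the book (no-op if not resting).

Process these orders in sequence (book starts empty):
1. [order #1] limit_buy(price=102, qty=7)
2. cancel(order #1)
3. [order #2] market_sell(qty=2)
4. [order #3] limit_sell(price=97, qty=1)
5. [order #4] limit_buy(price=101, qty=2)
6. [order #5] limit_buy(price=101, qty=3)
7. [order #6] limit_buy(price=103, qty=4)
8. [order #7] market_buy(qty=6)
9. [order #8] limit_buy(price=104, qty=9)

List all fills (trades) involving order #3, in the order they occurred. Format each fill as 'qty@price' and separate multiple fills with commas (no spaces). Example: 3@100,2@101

Answer: 1@97

Derivation:
After op 1 [order #1] limit_buy(price=102, qty=7): fills=none; bids=[#1:7@102] asks=[-]
After op 2 cancel(order #1): fills=none; bids=[-] asks=[-]
After op 3 [order #2] market_sell(qty=2): fills=none; bids=[-] asks=[-]
After op 4 [order #3] limit_sell(price=97, qty=1): fills=none; bids=[-] asks=[#3:1@97]
After op 5 [order #4] limit_buy(price=101, qty=2): fills=#4x#3:1@97; bids=[#4:1@101] asks=[-]
After op 6 [order #5] limit_buy(price=101, qty=3): fills=none; bids=[#4:1@101 #5:3@101] asks=[-]
After op 7 [order #6] limit_buy(price=103, qty=4): fills=none; bids=[#6:4@103 #4:1@101 #5:3@101] asks=[-]
After op 8 [order #7] market_buy(qty=6): fills=none; bids=[#6:4@103 #4:1@101 #5:3@101] asks=[-]
After op 9 [order #8] limit_buy(price=104, qty=9): fills=none; bids=[#8:9@104 #6:4@103 #4:1@101 #5:3@101] asks=[-]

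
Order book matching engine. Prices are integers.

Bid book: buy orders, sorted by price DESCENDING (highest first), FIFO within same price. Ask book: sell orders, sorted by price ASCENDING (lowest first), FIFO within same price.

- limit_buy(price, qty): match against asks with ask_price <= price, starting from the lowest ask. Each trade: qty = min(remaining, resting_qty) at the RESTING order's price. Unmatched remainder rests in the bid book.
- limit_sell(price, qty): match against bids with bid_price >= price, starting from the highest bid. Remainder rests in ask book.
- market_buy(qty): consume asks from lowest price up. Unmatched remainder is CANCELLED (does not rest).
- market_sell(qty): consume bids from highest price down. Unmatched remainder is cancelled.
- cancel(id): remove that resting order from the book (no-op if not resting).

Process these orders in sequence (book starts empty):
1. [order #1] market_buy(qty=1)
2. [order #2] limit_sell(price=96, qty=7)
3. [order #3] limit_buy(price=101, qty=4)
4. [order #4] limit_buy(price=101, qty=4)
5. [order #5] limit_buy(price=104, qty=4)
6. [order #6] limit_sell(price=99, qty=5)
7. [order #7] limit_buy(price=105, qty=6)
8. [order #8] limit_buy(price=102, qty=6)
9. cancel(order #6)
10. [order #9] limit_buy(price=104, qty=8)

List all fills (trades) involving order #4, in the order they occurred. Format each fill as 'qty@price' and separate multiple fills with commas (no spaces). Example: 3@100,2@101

After op 1 [order #1] market_buy(qty=1): fills=none; bids=[-] asks=[-]
After op 2 [order #2] limit_sell(price=96, qty=7): fills=none; bids=[-] asks=[#2:7@96]
After op 3 [order #3] limit_buy(price=101, qty=4): fills=#3x#2:4@96; bids=[-] asks=[#2:3@96]
After op 4 [order #4] limit_buy(price=101, qty=4): fills=#4x#2:3@96; bids=[#4:1@101] asks=[-]
After op 5 [order #5] limit_buy(price=104, qty=4): fills=none; bids=[#5:4@104 #4:1@101] asks=[-]
After op 6 [order #6] limit_sell(price=99, qty=5): fills=#5x#6:4@104 #4x#6:1@101; bids=[-] asks=[-]
After op 7 [order #7] limit_buy(price=105, qty=6): fills=none; bids=[#7:6@105] asks=[-]
After op 8 [order #8] limit_buy(price=102, qty=6): fills=none; bids=[#7:6@105 #8:6@102] asks=[-]
After op 9 cancel(order #6): fills=none; bids=[#7:6@105 #8:6@102] asks=[-]
After op 10 [order #9] limit_buy(price=104, qty=8): fills=none; bids=[#7:6@105 #9:8@104 #8:6@102] asks=[-]

Answer: 3@96,1@101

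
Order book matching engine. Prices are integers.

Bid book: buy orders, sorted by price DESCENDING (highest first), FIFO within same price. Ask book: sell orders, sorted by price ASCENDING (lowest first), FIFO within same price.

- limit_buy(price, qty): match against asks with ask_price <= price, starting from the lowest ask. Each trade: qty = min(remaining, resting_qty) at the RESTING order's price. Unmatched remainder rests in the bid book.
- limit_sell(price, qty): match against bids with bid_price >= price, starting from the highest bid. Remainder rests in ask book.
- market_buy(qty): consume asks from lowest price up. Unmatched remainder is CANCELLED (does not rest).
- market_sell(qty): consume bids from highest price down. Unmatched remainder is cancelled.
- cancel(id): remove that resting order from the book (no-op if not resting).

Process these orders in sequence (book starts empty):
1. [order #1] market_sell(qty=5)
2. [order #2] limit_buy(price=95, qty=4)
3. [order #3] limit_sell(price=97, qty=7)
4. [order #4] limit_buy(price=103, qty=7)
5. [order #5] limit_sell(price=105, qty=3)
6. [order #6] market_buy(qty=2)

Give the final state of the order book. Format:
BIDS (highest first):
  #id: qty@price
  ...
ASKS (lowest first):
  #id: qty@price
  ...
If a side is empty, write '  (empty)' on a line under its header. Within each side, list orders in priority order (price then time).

After op 1 [order #1] market_sell(qty=5): fills=none; bids=[-] asks=[-]
After op 2 [order #2] limit_buy(price=95, qty=4): fills=none; bids=[#2:4@95] asks=[-]
After op 3 [order #3] limit_sell(price=97, qty=7): fills=none; bids=[#2:4@95] asks=[#3:7@97]
After op 4 [order #4] limit_buy(price=103, qty=7): fills=#4x#3:7@97; bids=[#2:4@95] asks=[-]
After op 5 [order #5] limit_sell(price=105, qty=3): fills=none; bids=[#2:4@95] asks=[#5:3@105]
After op 6 [order #6] market_buy(qty=2): fills=#6x#5:2@105; bids=[#2:4@95] asks=[#5:1@105]

Answer: BIDS (highest first):
  #2: 4@95
ASKS (lowest first):
  #5: 1@105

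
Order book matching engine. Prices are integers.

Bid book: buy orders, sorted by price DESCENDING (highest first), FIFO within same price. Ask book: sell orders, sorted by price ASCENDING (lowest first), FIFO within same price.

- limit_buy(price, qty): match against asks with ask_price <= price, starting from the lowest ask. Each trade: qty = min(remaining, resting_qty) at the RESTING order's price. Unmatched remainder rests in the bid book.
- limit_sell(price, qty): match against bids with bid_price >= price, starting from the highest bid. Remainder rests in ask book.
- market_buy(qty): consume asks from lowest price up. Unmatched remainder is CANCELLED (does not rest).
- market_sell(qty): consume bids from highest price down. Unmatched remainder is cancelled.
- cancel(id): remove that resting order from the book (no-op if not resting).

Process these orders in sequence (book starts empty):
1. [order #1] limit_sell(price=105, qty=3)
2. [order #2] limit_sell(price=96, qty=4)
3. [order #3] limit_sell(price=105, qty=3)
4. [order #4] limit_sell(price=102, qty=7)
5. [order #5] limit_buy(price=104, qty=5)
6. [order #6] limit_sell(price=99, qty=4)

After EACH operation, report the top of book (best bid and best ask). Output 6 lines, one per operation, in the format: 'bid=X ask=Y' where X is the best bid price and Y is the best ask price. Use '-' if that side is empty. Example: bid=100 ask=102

Answer: bid=- ask=105
bid=- ask=96
bid=- ask=96
bid=- ask=96
bid=- ask=102
bid=- ask=99

Derivation:
After op 1 [order #1] limit_sell(price=105, qty=3): fills=none; bids=[-] asks=[#1:3@105]
After op 2 [order #2] limit_sell(price=96, qty=4): fills=none; bids=[-] asks=[#2:4@96 #1:3@105]
After op 3 [order #3] limit_sell(price=105, qty=3): fills=none; bids=[-] asks=[#2:4@96 #1:3@105 #3:3@105]
After op 4 [order #4] limit_sell(price=102, qty=7): fills=none; bids=[-] asks=[#2:4@96 #4:7@102 #1:3@105 #3:3@105]
After op 5 [order #5] limit_buy(price=104, qty=5): fills=#5x#2:4@96 #5x#4:1@102; bids=[-] asks=[#4:6@102 #1:3@105 #3:3@105]
After op 6 [order #6] limit_sell(price=99, qty=4): fills=none; bids=[-] asks=[#6:4@99 #4:6@102 #1:3@105 #3:3@105]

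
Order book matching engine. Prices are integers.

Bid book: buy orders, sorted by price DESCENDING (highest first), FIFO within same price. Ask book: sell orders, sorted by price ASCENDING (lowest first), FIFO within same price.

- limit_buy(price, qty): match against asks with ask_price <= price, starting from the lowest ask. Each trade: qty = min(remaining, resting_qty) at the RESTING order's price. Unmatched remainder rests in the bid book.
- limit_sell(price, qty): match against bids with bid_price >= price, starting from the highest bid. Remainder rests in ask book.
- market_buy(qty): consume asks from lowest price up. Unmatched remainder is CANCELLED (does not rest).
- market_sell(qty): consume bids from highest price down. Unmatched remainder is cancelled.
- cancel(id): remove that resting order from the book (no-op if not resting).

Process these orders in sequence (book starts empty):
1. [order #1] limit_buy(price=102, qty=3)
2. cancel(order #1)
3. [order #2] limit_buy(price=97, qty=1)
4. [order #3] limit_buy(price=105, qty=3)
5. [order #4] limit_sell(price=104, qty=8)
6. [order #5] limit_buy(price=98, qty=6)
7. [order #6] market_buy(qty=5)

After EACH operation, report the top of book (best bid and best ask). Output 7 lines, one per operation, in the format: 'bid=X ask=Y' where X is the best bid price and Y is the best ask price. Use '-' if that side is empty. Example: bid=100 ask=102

Answer: bid=102 ask=-
bid=- ask=-
bid=97 ask=-
bid=105 ask=-
bid=97 ask=104
bid=98 ask=104
bid=98 ask=-

Derivation:
After op 1 [order #1] limit_buy(price=102, qty=3): fills=none; bids=[#1:3@102] asks=[-]
After op 2 cancel(order #1): fills=none; bids=[-] asks=[-]
After op 3 [order #2] limit_buy(price=97, qty=1): fills=none; bids=[#2:1@97] asks=[-]
After op 4 [order #3] limit_buy(price=105, qty=3): fills=none; bids=[#3:3@105 #2:1@97] asks=[-]
After op 5 [order #4] limit_sell(price=104, qty=8): fills=#3x#4:3@105; bids=[#2:1@97] asks=[#4:5@104]
After op 6 [order #5] limit_buy(price=98, qty=6): fills=none; bids=[#5:6@98 #2:1@97] asks=[#4:5@104]
After op 7 [order #6] market_buy(qty=5): fills=#6x#4:5@104; bids=[#5:6@98 #2:1@97] asks=[-]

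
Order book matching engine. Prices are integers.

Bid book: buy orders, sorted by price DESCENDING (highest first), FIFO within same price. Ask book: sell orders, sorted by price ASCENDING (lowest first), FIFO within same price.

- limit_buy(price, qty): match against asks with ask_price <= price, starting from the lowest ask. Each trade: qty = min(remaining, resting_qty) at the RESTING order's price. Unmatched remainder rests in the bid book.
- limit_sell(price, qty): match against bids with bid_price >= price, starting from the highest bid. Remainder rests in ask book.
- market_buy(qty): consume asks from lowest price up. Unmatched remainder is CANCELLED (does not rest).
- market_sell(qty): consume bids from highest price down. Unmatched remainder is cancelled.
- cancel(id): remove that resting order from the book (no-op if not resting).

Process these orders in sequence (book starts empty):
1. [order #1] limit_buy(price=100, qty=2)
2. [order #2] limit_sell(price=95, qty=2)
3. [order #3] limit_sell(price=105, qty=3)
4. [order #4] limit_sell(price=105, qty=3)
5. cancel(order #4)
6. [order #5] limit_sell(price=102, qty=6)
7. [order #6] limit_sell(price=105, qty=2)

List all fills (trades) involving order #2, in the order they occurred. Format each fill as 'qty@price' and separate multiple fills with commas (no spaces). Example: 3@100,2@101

After op 1 [order #1] limit_buy(price=100, qty=2): fills=none; bids=[#1:2@100] asks=[-]
After op 2 [order #2] limit_sell(price=95, qty=2): fills=#1x#2:2@100; bids=[-] asks=[-]
After op 3 [order #3] limit_sell(price=105, qty=3): fills=none; bids=[-] asks=[#3:3@105]
After op 4 [order #4] limit_sell(price=105, qty=3): fills=none; bids=[-] asks=[#3:3@105 #4:3@105]
After op 5 cancel(order #4): fills=none; bids=[-] asks=[#3:3@105]
After op 6 [order #5] limit_sell(price=102, qty=6): fills=none; bids=[-] asks=[#5:6@102 #3:3@105]
After op 7 [order #6] limit_sell(price=105, qty=2): fills=none; bids=[-] asks=[#5:6@102 #3:3@105 #6:2@105]

Answer: 2@100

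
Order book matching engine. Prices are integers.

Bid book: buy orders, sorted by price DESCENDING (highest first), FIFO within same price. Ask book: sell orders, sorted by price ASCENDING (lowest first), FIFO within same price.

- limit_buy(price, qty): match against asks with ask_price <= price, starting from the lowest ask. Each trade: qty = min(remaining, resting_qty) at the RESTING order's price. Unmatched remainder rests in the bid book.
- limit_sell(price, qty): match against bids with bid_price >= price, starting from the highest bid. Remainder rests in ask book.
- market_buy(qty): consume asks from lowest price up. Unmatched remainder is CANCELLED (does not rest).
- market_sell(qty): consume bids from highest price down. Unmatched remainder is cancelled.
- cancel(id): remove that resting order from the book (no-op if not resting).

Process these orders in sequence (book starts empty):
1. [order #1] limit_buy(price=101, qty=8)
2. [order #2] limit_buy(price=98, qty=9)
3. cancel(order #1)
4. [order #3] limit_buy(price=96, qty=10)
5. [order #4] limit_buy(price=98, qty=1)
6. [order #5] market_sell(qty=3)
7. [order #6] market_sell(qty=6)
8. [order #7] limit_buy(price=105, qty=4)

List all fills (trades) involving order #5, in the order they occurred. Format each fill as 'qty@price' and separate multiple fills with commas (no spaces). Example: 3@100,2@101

After op 1 [order #1] limit_buy(price=101, qty=8): fills=none; bids=[#1:8@101] asks=[-]
After op 2 [order #2] limit_buy(price=98, qty=9): fills=none; bids=[#1:8@101 #2:9@98] asks=[-]
After op 3 cancel(order #1): fills=none; bids=[#2:9@98] asks=[-]
After op 4 [order #3] limit_buy(price=96, qty=10): fills=none; bids=[#2:9@98 #3:10@96] asks=[-]
After op 5 [order #4] limit_buy(price=98, qty=1): fills=none; bids=[#2:9@98 #4:1@98 #3:10@96] asks=[-]
After op 6 [order #5] market_sell(qty=3): fills=#2x#5:3@98; bids=[#2:6@98 #4:1@98 #3:10@96] asks=[-]
After op 7 [order #6] market_sell(qty=6): fills=#2x#6:6@98; bids=[#4:1@98 #3:10@96] asks=[-]
After op 8 [order #7] limit_buy(price=105, qty=4): fills=none; bids=[#7:4@105 #4:1@98 #3:10@96] asks=[-]

Answer: 3@98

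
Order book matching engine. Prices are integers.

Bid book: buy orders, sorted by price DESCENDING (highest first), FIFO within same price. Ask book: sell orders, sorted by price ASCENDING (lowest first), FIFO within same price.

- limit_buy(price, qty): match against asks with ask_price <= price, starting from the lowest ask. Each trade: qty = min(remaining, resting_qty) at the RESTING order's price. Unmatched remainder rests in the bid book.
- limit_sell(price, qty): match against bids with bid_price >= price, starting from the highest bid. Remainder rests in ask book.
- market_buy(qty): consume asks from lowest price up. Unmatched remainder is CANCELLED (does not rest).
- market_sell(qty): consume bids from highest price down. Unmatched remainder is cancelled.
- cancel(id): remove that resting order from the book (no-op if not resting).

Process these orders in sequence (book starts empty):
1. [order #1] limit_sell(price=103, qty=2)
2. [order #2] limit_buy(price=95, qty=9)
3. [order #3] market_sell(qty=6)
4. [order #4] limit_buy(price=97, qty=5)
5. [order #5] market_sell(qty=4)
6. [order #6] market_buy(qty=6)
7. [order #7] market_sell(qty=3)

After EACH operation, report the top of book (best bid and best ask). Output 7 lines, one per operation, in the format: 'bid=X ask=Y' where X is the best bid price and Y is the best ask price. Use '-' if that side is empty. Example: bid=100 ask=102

Answer: bid=- ask=103
bid=95 ask=103
bid=95 ask=103
bid=97 ask=103
bid=97 ask=103
bid=97 ask=-
bid=95 ask=-

Derivation:
After op 1 [order #1] limit_sell(price=103, qty=2): fills=none; bids=[-] asks=[#1:2@103]
After op 2 [order #2] limit_buy(price=95, qty=9): fills=none; bids=[#2:9@95] asks=[#1:2@103]
After op 3 [order #3] market_sell(qty=6): fills=#2x#3:6@95; bids=[#2:3@95] asks=[#1:2@103]
After op 4 [order #4] limit_buy(price=97, qty=5): fills=none; bids=[#4:5@97 #2:3@95] asks=[#1:2@103]
After op 5 [order #5] market_sell(qty=4): fills=#4x#5:4@97; bids=[#4:1@97 #2:3@95] asks=[#1:2@103]
After op 6 [order #6] market_buy(qty=6): fills=#6x#1:2@103; bids=[#4:1@97 #2:3@95] asks=[-]
After op 7 [order #7] market_sell(qty=3): fills=#4x#7:1@97 #2x#7:2@95; bids=[#2:1@95] asks=[-]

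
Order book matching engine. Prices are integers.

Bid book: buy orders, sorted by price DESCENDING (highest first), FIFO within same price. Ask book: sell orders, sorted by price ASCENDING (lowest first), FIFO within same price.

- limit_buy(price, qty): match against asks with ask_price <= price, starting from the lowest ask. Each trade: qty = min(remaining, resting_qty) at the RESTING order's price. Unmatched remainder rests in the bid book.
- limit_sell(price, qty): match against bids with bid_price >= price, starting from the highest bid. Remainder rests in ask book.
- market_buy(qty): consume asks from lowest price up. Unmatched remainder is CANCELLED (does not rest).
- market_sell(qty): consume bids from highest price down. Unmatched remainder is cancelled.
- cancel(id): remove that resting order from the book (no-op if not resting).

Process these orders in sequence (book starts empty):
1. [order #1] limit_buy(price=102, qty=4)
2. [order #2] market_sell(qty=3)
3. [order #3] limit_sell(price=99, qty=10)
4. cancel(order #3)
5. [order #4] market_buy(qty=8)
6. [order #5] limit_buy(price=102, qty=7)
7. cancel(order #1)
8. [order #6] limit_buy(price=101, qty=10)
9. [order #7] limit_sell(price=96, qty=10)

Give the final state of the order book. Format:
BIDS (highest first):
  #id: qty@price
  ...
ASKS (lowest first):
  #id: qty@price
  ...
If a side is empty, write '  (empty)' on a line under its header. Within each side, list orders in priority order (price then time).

Answer: BIDS (highest first):
  #6: 7@101
ASKS (lowest first):
  (empty)

Derivation:
After op 1 [order #1] limit_buy(price=102, qty=4): fills=none; bids=[#1:4@102] asks=[-]
After op 2 [order #2] market_sell(qty=3): fills=#1x#2:3@102; bids=[#1:1@102] asks=[-]
After op 3 [order #3] limit_sell(price=99, qty=10): fills=#1x#3:1@102; bids=[-] asks=[#3:9@99]
After op 4 cancel(order #3): fills=none; bids=[-] asks=[-]
After op 5 [order #4] market_buy(qty=8): fills=none; bids=[-] asks=[-]
After op 6 [order #5] limit_buy(price=102, qty=7): fills=none; bids=[#5:7@102] asks=[-]
After op 7 cancel(order #1): fills=none; bids=[#5:7@102] asks=[-]
After op 8 [order #6] limit_buy(price=101, qty=10): fills=none; bids=[#5:7@102 #6:10@101] asks=[-]
After op 9 [order #7] limit_sell(price=96, qty=10): fills=#5x#7:7@102 #6x#7:3@101; bids=[#6:7@101] asks=[-]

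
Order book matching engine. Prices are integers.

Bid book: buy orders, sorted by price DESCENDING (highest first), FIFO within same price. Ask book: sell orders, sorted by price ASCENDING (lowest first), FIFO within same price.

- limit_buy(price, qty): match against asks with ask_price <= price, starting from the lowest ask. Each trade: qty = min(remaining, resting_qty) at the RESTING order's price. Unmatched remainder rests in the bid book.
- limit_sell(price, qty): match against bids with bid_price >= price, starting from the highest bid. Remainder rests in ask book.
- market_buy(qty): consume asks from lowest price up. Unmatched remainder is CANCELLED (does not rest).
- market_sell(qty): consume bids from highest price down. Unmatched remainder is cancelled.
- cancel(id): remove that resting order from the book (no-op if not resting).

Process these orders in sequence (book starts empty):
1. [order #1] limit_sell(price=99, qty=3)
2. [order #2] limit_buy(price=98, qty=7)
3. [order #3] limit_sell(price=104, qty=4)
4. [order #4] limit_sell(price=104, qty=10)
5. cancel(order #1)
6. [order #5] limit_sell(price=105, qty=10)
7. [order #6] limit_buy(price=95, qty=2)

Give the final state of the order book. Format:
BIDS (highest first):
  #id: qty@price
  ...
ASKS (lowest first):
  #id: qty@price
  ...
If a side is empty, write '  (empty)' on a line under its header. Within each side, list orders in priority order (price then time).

Answer: BIDS (highest first):
  #2: 7@98
  #6: 2@95
ASKS (lowest first):
  #3: 4@104
  #4: 10@104
  #5: 10@105

Derivation:
After op 1 [order #1] limit_sell(price=99, qty=3): fills=none; bids=[-] asks=[#1:3@99]
After op 2 [order #2] limit_buy(price=98, qty=7): fills=none; bids=[#2:7@98] asks=[#1:3@99]
After op 3 [order #3] limit_sell(price=104, qty=4): fills=none; bids=[#2:7@98] asks=[#1:3@99 #3:4@104]
After op 4 [order #4] limit_sell(price=104, qty=10): fills=none; bids=[#2:7@98] asks=[#1:3@99 #3:4@104 #4:10@104]
After op 5 cancel(order #1): fills=none; bids=[#2:7@98] asks=[#3:4@104 #4:10@104]
After op 6 [order #5] limit_sell(price=105, qty=10): fills=none; bids=[#2:7@98] asks=[#3:4@104 #4:10@104 #5:10@105]
After op 7 [order #6] limit_buy(price=95, qty=2): fills=none; bids=[#2:7@98 #6:2@95] asks=[#3:4@104 #4:10@104 #5:10@105]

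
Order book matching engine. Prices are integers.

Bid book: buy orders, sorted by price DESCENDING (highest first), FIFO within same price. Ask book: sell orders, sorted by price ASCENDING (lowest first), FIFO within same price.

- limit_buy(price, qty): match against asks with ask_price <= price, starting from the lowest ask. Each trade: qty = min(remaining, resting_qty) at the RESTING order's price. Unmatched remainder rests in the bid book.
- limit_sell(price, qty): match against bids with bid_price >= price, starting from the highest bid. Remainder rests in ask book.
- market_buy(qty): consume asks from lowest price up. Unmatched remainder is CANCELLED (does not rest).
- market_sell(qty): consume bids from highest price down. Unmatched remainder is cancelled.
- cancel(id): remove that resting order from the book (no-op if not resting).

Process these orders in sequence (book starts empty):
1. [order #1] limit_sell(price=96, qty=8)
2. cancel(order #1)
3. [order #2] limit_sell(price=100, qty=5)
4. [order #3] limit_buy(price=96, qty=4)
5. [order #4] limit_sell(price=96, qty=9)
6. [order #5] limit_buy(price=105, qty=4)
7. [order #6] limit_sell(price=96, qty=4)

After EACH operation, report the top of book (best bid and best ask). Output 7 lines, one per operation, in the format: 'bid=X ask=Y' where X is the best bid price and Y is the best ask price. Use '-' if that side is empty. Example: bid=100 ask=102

Answer: bid=- ask=96
bid=- ask=-
bid=- ask=100
bid=96 ask=100
bid=- ask=96
bid=- ask=96
bid=- ask=96

Derivation:
After op 1 [order #1] limit_sell(price=96, qty=8): fills=none; bids=[-] asks=[#1:8@96]
After op 2 cancel(order #1): fills=none; bids=[-] asks=[-]
After op 3 [order #2] limit_sell(price=100, qty=5): fills=none; bids=[-] asks=[#2:5@100]
After op 4 [order #3] limit_buy(price=96, qty=4): fills=none; bids=[#3:4@96] asks=[#2:5@100]
After op 5 [order #4] limit_sell(price=96, qty=9): fills=#3x#4:4@96; bids=[-] asks=[#4:5@96 #2:5@100]
After op 6 [order #5] limit_buy(price=105, qty=4): fills=#5x#4:4@96; bids=[-] asks=[#4:1@96 #2:5@100]
After op 7 [order #6] limit_sell(price=96, qty=4): fills=none; bids=[-] asks=[#4:1@96 #6:4@96 #2:5@100]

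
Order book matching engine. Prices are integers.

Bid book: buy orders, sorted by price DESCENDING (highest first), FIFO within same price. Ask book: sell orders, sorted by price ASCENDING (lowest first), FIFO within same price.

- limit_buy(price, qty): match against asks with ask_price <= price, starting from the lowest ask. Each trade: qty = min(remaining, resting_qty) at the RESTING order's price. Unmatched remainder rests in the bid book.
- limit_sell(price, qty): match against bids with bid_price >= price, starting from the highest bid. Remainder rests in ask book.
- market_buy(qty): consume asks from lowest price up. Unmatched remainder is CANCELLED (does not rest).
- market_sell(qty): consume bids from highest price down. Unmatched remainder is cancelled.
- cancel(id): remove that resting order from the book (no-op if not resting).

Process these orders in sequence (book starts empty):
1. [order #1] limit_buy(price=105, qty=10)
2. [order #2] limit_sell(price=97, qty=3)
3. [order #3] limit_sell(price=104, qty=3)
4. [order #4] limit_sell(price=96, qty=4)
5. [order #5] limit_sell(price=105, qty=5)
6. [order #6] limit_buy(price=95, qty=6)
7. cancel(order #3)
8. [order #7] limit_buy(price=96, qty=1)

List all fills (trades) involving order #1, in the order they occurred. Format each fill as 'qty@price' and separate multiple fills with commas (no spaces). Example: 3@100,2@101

After op 1 [order #1] limit_buy(price=105, qty=10): fills=none; bids=[#1:10@105] asks=[-]
After op 2 [order #2] limit_sell(price=97, qty=3): fills=#1x#2:3@105; bids=[#1:7@105] asks=[-]
After op 3 [order #3] limit_sell(price=104, qty=3): fills=#1x#3:3@105; bids=[#1:4@105] asks=[-]
After op 4 [order #4] limit_sell(price=96, qty=4): fills=#1x#4:4@105; bids=[-] asks=[-]
After op 5 [order #5] limit_sell(price=105, qty=5): fills=none; bids=[-] asks=[#5:5@105]
After op 6 [order #6] limit_buy(price=95, qty=6): fills=none; bids=[#6:6@95] asks=[#5:5@105]
After op 7 cancel(order #3): fills=none; bids=[#6:6@95] asks=[#5:5@105]
After op 8 [order #7] limit_buy(price=96, qty=1): fills=none; bids=[#7:1@96 #6:6@95] asks=[#5:5@105]

Answer: 3@105,3@105,4@105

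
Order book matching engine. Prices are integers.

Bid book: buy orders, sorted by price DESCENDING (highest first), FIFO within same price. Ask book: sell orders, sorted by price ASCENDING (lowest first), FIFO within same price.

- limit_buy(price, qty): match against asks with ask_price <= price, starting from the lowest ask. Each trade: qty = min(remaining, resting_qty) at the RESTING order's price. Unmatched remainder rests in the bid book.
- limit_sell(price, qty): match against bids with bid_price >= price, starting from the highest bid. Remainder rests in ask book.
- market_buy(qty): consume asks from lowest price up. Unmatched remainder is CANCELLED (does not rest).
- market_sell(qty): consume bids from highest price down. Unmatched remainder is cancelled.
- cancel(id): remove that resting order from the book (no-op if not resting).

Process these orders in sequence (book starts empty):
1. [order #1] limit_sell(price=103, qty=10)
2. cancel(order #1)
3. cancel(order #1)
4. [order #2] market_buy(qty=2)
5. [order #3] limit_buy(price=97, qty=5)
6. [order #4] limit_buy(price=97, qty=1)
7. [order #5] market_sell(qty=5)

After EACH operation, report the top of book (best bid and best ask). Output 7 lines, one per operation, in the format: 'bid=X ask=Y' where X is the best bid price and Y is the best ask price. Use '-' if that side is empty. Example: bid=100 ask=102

After op 1 [order #1] limit_sell(price=103, qty=10): fills=none; bids=[-] asks=[#1:10@103]
After op 2 cancel(order #1): fills=none; bids=[-] asks=[-]
After op 3 cancel(order #1): fills=none; bids=[-] asks=[-]
After op 4 [order #2] market_buy(qty=2): fills=none; bids=[-] asks=[-]
After op 5 [order #3] limit_buy(price=97, qty=5): fills=none; bids=[#3:5@97] asks=[-]
After op 6 [order #4] limit_buy(price=97, qty=1): fills=none; bids=[#3:5@97 #4:1@97] asks=[-]
After op 7 [order #5] market_sell(qty=5): fills=#3x#5:5@97; bids=[#4:1@97] asks=[-]

Answer: bid=- ask=103
bid=- ask=-
bid=- ask=-
bid=- ask=-
bid=97 ask=-
bid=97 ask=-
bid=97 ask=-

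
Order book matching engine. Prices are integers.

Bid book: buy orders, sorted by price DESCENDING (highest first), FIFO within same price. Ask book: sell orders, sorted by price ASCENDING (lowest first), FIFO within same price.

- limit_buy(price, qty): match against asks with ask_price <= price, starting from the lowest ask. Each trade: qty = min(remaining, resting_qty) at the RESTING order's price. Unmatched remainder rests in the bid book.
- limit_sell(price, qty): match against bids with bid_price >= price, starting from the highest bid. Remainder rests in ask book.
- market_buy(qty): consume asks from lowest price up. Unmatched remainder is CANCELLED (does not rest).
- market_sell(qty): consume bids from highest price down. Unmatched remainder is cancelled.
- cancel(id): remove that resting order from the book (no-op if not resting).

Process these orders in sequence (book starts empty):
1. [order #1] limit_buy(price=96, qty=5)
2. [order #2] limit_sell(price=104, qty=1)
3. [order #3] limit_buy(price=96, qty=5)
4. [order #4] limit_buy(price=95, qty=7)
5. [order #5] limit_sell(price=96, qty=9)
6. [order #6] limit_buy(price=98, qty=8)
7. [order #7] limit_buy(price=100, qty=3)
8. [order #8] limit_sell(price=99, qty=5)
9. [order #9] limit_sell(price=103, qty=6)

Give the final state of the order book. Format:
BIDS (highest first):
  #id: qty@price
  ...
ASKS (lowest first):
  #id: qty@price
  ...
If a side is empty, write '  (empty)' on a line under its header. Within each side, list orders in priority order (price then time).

After op 1 [order #1] limit_buy(price=96, qty=5): fills=none; bids=[#1:5@96] asks=[-]
After op 2 [order #2] limit_sell(price=104, qty=1): fills=none; bids=[#1:5@96] asks=[#2:1@104]
After op 3 [order #3] limit_buy(price=96, qty=5): fills=none; bids=[#1:5@96 #3:5@96] asks=[#2:1@104]
After op 4 [order #4] limit_buy(price=95, qty=7): fills=none; bids=[#1:5@96 #3:5@96 #4:7@95] asks=[#2:1@104]
After op 5 [order #5] limit_sell(price=96, qty=9): fills=#1x#5:5@96 #3x#5:4@96; bids=[#3:1@96 #4:7@95] asks=[#2:1@104]
After op 6 [order #6] limit_buy(price=98, qty=8): fills=none; bids=[#6:8@98 #3:1@96 #4:7@95] asks=[#2:1@104]
After op 7 [order #7] limit_buy(price=100, qty=3): fills=none; bids=[#7:3@100 #6:8@98 #3:1@96 #4:7@95] asks=[#2:1@104]
After op 8 [order #8] limit_sell(price=99, qty=5): fills=#7x#8:3@100; bids=[#6:8@98 #3:1@96 #4:7@95] asks=[#8:2@99 #2:1@104]
After op 9 [order #9] limit_sell(price=103, qty=6): fills=none; bids=[#6:8@98 #3:1@96 #4:7@95] asks=[#8:2@99 #9:6@103 #2:1@104]

Answer: BIDS (highest first):
  #6: 8@98
  #3: 1@96
  #4: 7@95
ASKS (lowest first):
  #8: 2@99
  #9: 6@103
  #2: 1@104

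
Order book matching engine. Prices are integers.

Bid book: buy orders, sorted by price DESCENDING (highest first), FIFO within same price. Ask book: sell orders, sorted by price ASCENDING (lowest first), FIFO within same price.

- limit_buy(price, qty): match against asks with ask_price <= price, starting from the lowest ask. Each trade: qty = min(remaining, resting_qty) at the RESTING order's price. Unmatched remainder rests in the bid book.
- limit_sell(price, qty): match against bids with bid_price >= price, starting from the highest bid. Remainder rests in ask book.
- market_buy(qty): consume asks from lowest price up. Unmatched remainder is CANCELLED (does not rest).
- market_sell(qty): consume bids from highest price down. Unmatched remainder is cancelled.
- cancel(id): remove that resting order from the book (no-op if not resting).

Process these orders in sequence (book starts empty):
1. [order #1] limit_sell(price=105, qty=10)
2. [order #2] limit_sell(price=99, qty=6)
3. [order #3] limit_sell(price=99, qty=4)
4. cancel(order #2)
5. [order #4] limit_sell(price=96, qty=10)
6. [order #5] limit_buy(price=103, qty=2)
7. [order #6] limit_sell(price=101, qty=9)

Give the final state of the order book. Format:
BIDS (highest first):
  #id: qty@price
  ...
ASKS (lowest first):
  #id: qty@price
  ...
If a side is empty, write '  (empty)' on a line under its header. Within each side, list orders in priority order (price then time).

After op 1 [order #1] limit_sell(price=105, qty=10): fills=none; bids=[-] asks=[#1:10@105]
After op 2 [order #2] limit_sell(price=99, qty=6): fills=none; bids=[-] asks=[#2:6@99 #1:10@105]
After op 3 [order #3] limit_sell(price=99, qty=4): fills=none; bids=[-] asks=[#2:6@99 #3:4@99 #1:10@105]
After op 4 cancel(order #2): fills=none; bids=[-] asks=[#3:4@99 #1:10@105]
After op 5 [order #4] limit_sell(price=96, qty=10): fills=none; bids=[-] asks=[#4:10@96 #3:4@99 #1:10@105]
After op 6 [order #5] limit_buy(price=103, qty=2): fills=#5x#4:2@96; bids=[-] asks=[#4:8@96 #3:4@99 #1:10@105]
After op 7 [order #6] limit_sell(price=101, qty=9): fills=none; bids=[-] asks=[#4:8@96 #3:4@99 #6:9@101 #1:10@105]

Answer: BIDS (highest first):
  (empty)
ASKS (lowest first):
  #4: 8@96
  #3: 4@99
  #6: 9@101
  #1: 10@105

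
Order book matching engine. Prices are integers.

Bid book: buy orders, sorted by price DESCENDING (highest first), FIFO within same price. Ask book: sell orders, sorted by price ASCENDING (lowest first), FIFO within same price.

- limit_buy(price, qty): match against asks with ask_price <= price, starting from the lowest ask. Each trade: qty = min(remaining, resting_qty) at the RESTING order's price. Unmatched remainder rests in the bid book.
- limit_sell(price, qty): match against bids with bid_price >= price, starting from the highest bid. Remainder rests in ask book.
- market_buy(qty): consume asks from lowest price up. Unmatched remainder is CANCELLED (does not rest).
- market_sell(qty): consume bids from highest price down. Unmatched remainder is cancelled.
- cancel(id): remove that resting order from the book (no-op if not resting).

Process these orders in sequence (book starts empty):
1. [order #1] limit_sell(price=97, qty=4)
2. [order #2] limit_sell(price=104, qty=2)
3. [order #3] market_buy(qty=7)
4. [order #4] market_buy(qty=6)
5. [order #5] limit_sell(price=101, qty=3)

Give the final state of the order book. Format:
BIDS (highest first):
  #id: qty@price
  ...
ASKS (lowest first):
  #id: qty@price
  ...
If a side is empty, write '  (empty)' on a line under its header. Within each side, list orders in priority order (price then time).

Answer: BIDS (highest first):
  (empty)
ASKS (lowest first):
  #5: 3@101

Derivation:
After op 1 [order #1] limit_sell(price=97, qty=4): fills=none; bids=[-] asks=[#1:4@97]
After op 2 [order #2] limit_sell(price=104, qty=2): fills=none; bids=[-] asks=[#1:4@97 #2:2@104]
After op 3 [order #3] market_buy(qty=7): fills=#3x#1:4@97 #3x#2:2@104; bids=[-] asks=[-]
After op 4 [order #4] market_buy(qty=6): fills=none; bids=[-] asks=[-]
After op 5 [order #5] limit_sell(price=101, qty=3): fills=none; bids=[-] asks=[#5:3@101]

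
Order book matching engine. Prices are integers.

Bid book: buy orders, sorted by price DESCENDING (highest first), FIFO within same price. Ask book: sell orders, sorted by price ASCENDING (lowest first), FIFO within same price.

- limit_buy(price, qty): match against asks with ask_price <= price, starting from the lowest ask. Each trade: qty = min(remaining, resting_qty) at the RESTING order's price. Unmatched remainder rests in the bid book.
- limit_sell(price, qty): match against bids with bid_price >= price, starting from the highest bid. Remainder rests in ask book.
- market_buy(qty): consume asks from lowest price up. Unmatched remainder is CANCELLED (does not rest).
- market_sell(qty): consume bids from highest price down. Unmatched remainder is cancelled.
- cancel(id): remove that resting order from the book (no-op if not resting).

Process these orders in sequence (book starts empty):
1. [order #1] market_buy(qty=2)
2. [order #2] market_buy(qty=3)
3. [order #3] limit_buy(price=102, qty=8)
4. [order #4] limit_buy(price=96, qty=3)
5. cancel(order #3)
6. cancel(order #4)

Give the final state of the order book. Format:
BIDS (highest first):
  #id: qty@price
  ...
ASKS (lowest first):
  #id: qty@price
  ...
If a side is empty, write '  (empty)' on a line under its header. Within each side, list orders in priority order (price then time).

After op 1 [order #1] market_buy(qty=2): fills=none; bids=[-] asks=[-]
After op 2 [order #2] market_buy(qty=3): fills=none; bids=[-] asks=[-]
After op 3 [order #3] limit_buy(price=102, qty=8): fills=none; bids=[#3:8@102] asks=[-]
After op 4 [order #4] limit_buy(price=96, qty=3): fills=none; bids=[#3:8@102 #4:3@96] asks=[-]
After op 5 cancel(order #3): fills=none; bids=[#4:3@96] asks=[-]
After op 6 cancel(order #4): fills=none; bids=[-] asks=[-]

Answer: BIDS (highest first):
  (empty)
ASKS (lowest first):
  (empty)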